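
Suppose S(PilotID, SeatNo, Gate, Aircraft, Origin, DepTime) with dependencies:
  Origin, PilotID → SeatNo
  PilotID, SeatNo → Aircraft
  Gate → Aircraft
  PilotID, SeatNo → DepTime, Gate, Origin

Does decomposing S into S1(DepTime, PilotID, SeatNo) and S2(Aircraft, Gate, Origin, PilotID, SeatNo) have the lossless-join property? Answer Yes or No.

Yes

Common attributes: {PilotID, SeatNo}; their closure is {Aircraft, DepTime, Gate, Origin, PilotID, SeatNo}.
This includes all of S1, so the common attributes are a superkey of S1 — the join is lossless.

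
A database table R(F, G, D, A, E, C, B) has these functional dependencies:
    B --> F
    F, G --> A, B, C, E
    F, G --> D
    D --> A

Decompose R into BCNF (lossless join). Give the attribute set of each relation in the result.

Candidate keys of the original relation: {B, G}, {F, G}.
{A, B, C, D, E, F, G}: {B} determines {B, F} here but is not a superkey — split on B --> F, giving {B, F} and {A, B, C, D, E, G}.
{B, F} has no BCNF violation.
{A, B, C, D, E, G}: {D} determines {A, D} here but is not a superkey — split on D --> A, giving {A, D} and {B, C, D, E, G}.
{A, D} has no BCNF violation.
{B, C, D, E, G} has no BCNF violation.

{A, D}; {B, C, D, E, G}; {B, F}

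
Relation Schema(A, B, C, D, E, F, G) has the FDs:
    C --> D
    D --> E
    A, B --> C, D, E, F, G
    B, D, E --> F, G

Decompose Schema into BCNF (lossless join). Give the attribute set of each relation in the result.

{A, B, C}; {B, C, F, G}; {C, D}; {D, E}

Candidate key of the original relation: {A, B}.
In {A, B, C, D, E, F, G}, {C} is not a superkey ({C}⁺ restricted to this set is {C, D, E}), so split on C --> D, E into {C, D, E} and {A, B, C, F, G}.
In {C, D, E}, {D} is not a superkey ({D}⁺ restricted to this set is {D, E}), so split on D --> E into {D, E} and {C, D}.
{D, E} has no BCNF violation.
{C, D} has no BCNF violation.
In {A, B, C, F, G}, {B, C} is not a superkey ({B, C}⁺ restricted to this set is {B, C, F, G}), so split on B, C --> F, G into {B, C, F, G} and {A, B, C}.
{B, C, F, G} has no BCNF violation.
{A, B, C} has no BCNF violation.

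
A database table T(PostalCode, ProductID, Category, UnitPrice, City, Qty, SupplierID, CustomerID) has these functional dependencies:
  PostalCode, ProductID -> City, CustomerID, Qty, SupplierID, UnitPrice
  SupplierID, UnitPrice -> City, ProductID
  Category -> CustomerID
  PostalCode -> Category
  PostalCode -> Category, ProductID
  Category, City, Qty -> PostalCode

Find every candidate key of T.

{PostalCode} is a candidate key since {PostalCode}⁺ = {Category, City, CustomerID, PostalCode, ProductID, Qty, SupplierID, UnitPrice} covers every attribute.
{Category, City, Qty} is a candidate key since {Category, City, Qty}⁺ = {Category, City, CustomerID, PostalCode, ProductID, Qty, SupplierID, UnitPrice} covers every attribute.
{Category, Qty, SupplierID, UnitPrice} is a candidate key since {Category, Qty, SupplierID, UnitPrice}⁺ = {Category, City, CustomerID, PostalCode, ProductID, Qty, SupplierID, UnitPrice} covers every attribute.
No proper subset of any of these is a key, and no other minimal superkey exists.

{Category, City, Qty}, {Category, Qty, SupplierID, UnitPrice}, {PostalCode}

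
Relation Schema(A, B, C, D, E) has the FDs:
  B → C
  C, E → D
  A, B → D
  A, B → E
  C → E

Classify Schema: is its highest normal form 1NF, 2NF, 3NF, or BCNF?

Candidate key: {A, B}. Prime attributes: {A, B}.
For B → C we have {B}⁺ = {B, C, D, E}; {B} is not a superkey, so BCNF fails.
B → C has non-prime {C} on the right and a non-superkey on the left, so 3NF fails.
Since {B} ⊂ {A, B} and {B}⁺ ⊇ {C, D, E} with {C, D, E} non-prime, there is a partial dependency; 2NF fails.

1NF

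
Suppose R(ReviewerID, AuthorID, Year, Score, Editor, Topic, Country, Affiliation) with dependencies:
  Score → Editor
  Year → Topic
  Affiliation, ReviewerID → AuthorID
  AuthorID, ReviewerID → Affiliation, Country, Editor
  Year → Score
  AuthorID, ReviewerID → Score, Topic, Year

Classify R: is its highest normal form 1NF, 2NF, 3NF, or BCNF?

2NF

Candidate keys: {Affiliation, ReviewerID}, {AuthorID, ReviewerID}. Prime attributes: {Affiliation, AuthorID, ReviewerID}.
For Score → Editor we have {Score}⁺ = {Editor, Score}; {Score} is not a superkey, so BCNF fails.
Score → Editor has non-prime {Editor} on the right and a non-superkey on the left, so 3NF fails.
No proper subset of a key has a non-prime attribute in its closure, so there is no partial dependency; 2NF holds.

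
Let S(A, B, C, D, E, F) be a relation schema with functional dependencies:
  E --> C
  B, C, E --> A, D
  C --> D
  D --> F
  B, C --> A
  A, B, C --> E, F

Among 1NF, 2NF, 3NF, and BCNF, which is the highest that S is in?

1NF

Candidate keys: {B, C}, {B, E}. Prime attributes: {B, C, E}.
E --> C: {E}⁺ = {C, D, E, F}, which is not all of the attributes, so the left side is not a superkey — BCNF is violated.
C --> D determines the non-prime attribute {D} from a non-superkey — 3NF is violated.
Since {C} ⊂ {B, C} and {C}⁺ ⊇ {D, F} with {D, F} non-prime, there is a partial dependency; 2NF fails.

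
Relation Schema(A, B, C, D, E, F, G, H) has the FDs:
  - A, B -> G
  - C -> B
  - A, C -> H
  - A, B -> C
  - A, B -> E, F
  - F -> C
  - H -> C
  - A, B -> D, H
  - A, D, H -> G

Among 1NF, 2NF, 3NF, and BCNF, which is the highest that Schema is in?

Candidate keys: {A, B}, {A, C}, {A, F}, {A, H}. Prime attributes: {A, B, C, F, H}.
For C -> B we have {C}⁺ = {B, C}; {C} is not a superkey, so BCNF fails.
But every attribute on its right side ({B}) is prime, and the same holds for every other non-superkey FD, so 3NF still holds.

3NF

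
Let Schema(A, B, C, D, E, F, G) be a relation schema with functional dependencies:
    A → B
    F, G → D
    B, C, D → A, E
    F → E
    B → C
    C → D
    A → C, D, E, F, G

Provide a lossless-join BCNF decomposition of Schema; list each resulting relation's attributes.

Candidate keys of the original relation: {A}, {B}.
{A, B, C, D, E, F, G}: {F, G} determines {D, E, F, G} here but is not a superkey — split on F, G → D, E, giving {D, E, F, G} and {A, B, C, F, G}.
{D, E, F, G}: {F} determines {E, F} here but is not a superkey — split on F → E, giving {E, F} and {D, F, G}.
{E, F} is in BCNF.
{D, F, G} is in BCNF.
{A, B, C, F, G} is in BCNF.

{A, B, C, F, G}; {D, F, G}; {E, F}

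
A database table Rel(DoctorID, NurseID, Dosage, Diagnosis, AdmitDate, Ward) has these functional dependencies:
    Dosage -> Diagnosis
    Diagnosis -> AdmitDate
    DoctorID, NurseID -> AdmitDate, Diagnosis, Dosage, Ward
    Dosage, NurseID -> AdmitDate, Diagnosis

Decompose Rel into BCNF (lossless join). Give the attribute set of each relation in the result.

Candidate key of the original relation: {DoctorID, NurseID}.
Within {AdmitDate, Diagnosis, DoctorID, Dosage, NurseID, Ward}: {Dosage}⁺ ∩ {AdmitDate, Diagnosis, DoctorID, Dosage, NurseID, Ward} = {AdmitDate, Diagnosis, Dosage}, not the whole set, so Dosage -> AdmitDate, Diagnosis violates BCNF; decompose into {AdmitDate, Diagnosis, Dosage} and {DoctorID, Dosage, NurseID, Ward}.
Within {AdmitDate, Diagnosis, Dosage}: {Diagnosis}⁺ ∩ {AdmitDate, Diagnosis, Dosage} = {AdmitDate, Diagnosis}, not the whole set, so Diagnosis -> AdmitDate violates BCNF; decompose into {AdmitDate, Diagnosis} and {Diagnosis, Dosage}.
{AdmitDate, Diagnosis} has no BCNF violation.
{Diagnosis, Dosage} has no BCNF violation.
{DoctorID, Dosage, NurseID, Ward} has no BCNF violation.

{AdmitDate, Diagnosis}; {Diagnosis, Dosage}; {DoctorID, Dosage, NurseID, Ward}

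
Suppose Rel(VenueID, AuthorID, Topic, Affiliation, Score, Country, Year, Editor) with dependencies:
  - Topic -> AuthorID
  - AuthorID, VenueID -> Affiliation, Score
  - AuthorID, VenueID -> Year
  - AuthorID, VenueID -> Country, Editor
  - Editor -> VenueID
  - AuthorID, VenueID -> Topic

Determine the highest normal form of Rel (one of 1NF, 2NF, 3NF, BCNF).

Candidate keys: {AuthorID, Editor}, {AuthorID, VenueID}, {Editor, Topic}, {Topic, VenueID}. Prime attributes: {AuthorID, Editor, Topic, VenueID}.
Topic -> AuthorID breaks BCNF: {Topic}⁺ = {AuthorID, Topic}, so {Topic} is not a superkey.
But every attribute on its right side ({AuthorID}) is prime, and the same holds for every other non-superkey FD, so 3NF still holds.

3NF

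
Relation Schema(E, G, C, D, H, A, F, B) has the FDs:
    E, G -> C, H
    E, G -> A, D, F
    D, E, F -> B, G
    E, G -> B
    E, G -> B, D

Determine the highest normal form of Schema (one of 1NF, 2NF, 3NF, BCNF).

Candidate keys: {D, E, F}, {E, G}. Prime attributes: {D, E, F, G}.
Every FD has a superkey on the left, so the relation is in BCNF.

BCNF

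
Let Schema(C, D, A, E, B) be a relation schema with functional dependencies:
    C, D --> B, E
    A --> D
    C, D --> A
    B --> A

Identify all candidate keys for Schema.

Attributes never on any right-hand side: {C} — every candidate key must contain it.
Closure of {A, C} is {A, B, C, D, E}, the whole schema; {A, C} is a candidate key.
Closure of {B, C} is {A, B, C, D, E}, the whole schema; {B, C} is a candidate key.
Closure of {C, D} is {A, B, C, D, E}, the whole schema; {C, D} is a candidate key.
Any other superkey properly contains one of these, so there are no further candidate keys.

{A, C}, {B, C}, {C, D}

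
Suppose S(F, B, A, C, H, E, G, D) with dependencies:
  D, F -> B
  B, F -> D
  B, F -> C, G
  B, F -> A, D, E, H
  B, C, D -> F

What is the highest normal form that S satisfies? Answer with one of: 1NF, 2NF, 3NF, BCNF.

Candidate keys: {B, C, D}, {B, F}, {D, F}. Prime attributes: {B, C, D, F}.
The left-hand side of every FD is a superkey, so BCNF is satisfied.

BCNF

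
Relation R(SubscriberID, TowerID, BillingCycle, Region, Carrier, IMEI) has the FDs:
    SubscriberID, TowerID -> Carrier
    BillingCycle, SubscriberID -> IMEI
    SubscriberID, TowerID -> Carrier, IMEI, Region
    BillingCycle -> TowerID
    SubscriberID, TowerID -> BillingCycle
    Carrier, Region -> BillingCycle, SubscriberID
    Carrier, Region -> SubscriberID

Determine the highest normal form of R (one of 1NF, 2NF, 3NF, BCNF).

Candidate keys: {BillingCycle, SubscriberID}, {Carrier, Region}, {SubscriberID, TowerID}. Prime attributes: {BillingCycle, Carrier, Region, SubscriberID, TowerID}.
For BillingCycle -> TowerID we have {BillingCycle}⁺ = {BillingCycle, TowerID}; {BillingCycle} is not a superkey, so BCNF fails.
Its right-hand attributes {TowerID} are all prime, as are those of every other non-superkey FD — the relation is in 3NF.

3NF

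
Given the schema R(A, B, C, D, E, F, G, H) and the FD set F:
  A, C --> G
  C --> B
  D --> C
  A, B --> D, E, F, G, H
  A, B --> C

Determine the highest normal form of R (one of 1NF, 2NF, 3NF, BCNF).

3NF

Candidate keys: {A, B}, {A, C}, {A, D}. Prime attributes: {A, B, C, D}.
C --> B breaks BCNF: {C}⁺ = {B, C}, so {C} is not a superkey.
But every attribute on its right side ({B}) is prime, and the same holds for every other non-superkey FD, so 3NF still holds.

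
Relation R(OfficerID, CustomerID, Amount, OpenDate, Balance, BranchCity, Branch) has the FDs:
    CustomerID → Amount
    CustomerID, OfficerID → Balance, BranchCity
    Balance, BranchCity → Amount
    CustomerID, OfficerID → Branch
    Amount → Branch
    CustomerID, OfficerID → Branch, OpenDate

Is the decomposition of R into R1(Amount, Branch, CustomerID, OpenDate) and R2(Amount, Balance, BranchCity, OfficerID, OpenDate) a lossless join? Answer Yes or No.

No

R1 ∩ R2 = {Amount, OpenDate}; its closure under F is {Amount, Branch, OpenDate}.
Neither R1 nor R2 is contained in that closure, so the decomposition is lossy.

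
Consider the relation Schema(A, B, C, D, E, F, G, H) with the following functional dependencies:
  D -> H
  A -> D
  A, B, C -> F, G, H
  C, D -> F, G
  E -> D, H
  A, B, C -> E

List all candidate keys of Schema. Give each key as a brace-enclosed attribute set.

{A, B, C}

{A, B, C} never appear on the right of any FD, so every key must include all of them.
Closure of {A, B, C} is {A, B, C, D, E, F, G, H}, the whole schema; {A, B, C} is a candidate key.
No other minimal set has full closure, so this is the only candidate key.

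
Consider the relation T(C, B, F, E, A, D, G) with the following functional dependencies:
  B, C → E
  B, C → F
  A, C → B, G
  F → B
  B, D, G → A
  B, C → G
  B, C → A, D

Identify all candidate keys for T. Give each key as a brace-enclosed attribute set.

Attributes never on any right-hand side: {C} — every candidate key must contain it.
Closure of {A, C} is {A, B, C, D, E, F, G}, the whole schema; {A, C} is a candidate key.
Closure of {B, C} is {A, B, C, D, E, F, G}, the whole schema; {B, C} is a candidate key.
Closure of {C, F} is {A, B, C, D, E, F, G}, the whole schema; {C, F} is a candidate key.
No proper subset of any of these is a key, and no other minimal superkey exists.

{A, C}, {B, C}, {C, F}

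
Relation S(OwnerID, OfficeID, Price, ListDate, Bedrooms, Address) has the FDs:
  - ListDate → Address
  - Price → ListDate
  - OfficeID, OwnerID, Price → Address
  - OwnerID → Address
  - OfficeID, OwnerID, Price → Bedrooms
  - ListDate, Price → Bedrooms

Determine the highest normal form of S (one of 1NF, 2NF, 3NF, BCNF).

Candidate key: {OfficeID, OwnerID, Price}. Prime attributes: {OfficeID, OwnerID, Price}.
ListDate → Address breaks BCNF: {ListDate}⁺ = {Address, ListDate}, so {ListDate} is not a superkey.
Because {Address} is non-prime and the left side of ListDate → Address is not a superkey, the relation is not in 3NF.
Since {OwnerID} ⊂ {OfficeID, OwnerID, Price} and {OwnerID}⁺ ⊇ {Address} with {Address} non-prime, there is a partial dependency; 2NF fails.

1NF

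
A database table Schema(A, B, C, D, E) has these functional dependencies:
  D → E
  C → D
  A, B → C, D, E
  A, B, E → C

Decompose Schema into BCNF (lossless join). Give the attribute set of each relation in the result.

{A, B, C}; {C, D}; {D, E}

Candidate key of the original relation: {A, B}.
In {A, B, C, D, E}, {D} is not a superkey ({D}⁺ restricted to this set is {D, E}), so split on D → E into {D, E} and {A, B, C, D}.
{D, E}: every determinant is a superkey — BCNF.
In {A, B, C, D}, {C} is not a superkey ({C}⁺ restricted to this set is {C, D}), so split on C → D into {C, D} and {A, B, C}.
{C, D}: every determinant is a superkey — BCNF.
{A, B, C}: every determinant is a superkey — BCNF.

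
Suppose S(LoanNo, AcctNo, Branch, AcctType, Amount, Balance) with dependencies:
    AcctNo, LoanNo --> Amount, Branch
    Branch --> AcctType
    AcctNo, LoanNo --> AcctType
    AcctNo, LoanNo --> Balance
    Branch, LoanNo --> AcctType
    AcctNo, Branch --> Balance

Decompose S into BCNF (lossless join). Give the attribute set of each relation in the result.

Candidate key of the original relation: {AcctNo, LoanNo}.
Within {AcctNo, AcctType, Amount, Balance, Branch, LoanNo}: {Branch}⁺ ∩ {AcctNo, AcctType, Amount, Balance, Branch, LoanNo} = {AcctType, Branch}, not the whole set, so Branch --> AcctType violates BCNF; decompose into {AcctType, Branch} and {AcctNo, Amount, Balance, Branch, LoanNo}.
{AcctType, Branch} is in BCNF.
Within {AcctNo, Amount, Balance, Branch, LoanNo}: {AcctNo, Branch}⁺ ∩ {AcctNo, Amount, Balance, Branch, LoanNo} = {AcctNo, Balance, Branch}, not the whole set, so AcctNo, Branch --> Balance violates BCNF; decompose into {AcctNo, Balance, Branch} and {AcctNo, Amount, Branch, LoanNo}.
{AcctNo, Balance, Branch} is in BCNF.
{AcctNo, Amount, Branch, LoanNo} is in BCNF.

{AcctNo, Amount, Branch, LoanNo}; {AcctNo, Balance, Branch}; {AcctType, Branch}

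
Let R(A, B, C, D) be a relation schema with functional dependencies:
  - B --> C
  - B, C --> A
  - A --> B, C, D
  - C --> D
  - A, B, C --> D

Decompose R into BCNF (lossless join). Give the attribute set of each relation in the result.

Candidate keys of the original relation: {A}, {B}.
In {A, B, C, D}, {C} is not a superkey ({C}⁺ restricted to this set is {C, D}), so split on C --> D into {C, D} and {A, B, C}.
{C, D} has no BCNF violation.
{A, B, C} has no BCNF violation.

{A, B, C}; {C, D}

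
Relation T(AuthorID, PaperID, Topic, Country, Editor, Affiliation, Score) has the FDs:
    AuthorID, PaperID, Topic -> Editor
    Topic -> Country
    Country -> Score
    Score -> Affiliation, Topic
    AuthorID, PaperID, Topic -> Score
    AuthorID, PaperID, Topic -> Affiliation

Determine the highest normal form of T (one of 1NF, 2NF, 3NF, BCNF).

Candidate keys: {AuthorID, Country, PaperID}, {AuthorID, PaperID, Score}, {AuthorID, PaperID, Topic}. Prime attributes: {AuthorID, Country, PaperID, Score, Topic}.
Topic -> Country: {Topic}⁺ = {Affiliation, Country, Score, Topic}, which is not all of the attributes, so the left side is not a superkey — BCNF is violated.
Because {Affiliation} is non-prime and the left side of Score -> Affiliation, Topic is not a superkey, the relation is not in 3NF.
Since {Country} ⊂ {AuthorID, Country, PaperID} and {Country}⁺ ⊇ {Affiliation} with {Affiliation} non-prime, there is a partial dependency; 2NF fails.

1NF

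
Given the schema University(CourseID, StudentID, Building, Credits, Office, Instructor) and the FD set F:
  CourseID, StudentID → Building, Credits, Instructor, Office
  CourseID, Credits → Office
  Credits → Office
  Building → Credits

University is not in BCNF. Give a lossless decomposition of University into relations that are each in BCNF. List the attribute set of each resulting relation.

Candidate key of the original relation: {CourseID, StudentID}.
{Building, CourseID, Credits, Instructor, Office, StudentID}: {CourseID, Credits} determines {CourseID, Credits, Office} here but is not a superkey — split on CourseID, Credits → Office, giving {CourseID, Credits, Office} and {Building, CourseID, Credits, Instructor, StudentID}.
{CourseID, Credits, Office}: {Credits} determines {Credits, Office} here but is not a superkey — split on Credits → Office, giving {Credits, Office} and {CourseID, Credits}.
{Credits, Office} has no BCNF violation.
{CourseID, Credits} has no BCNF violation.
{Building, CourseID, Credits, Instructor, StudentID}: {Building} determines {Building, Credits} here but is not a superkey — split on Building → Credits, giving {Building, Credits} and {Building, CourseID, Instructor, StudentID}.
{Building, Credits} has no BCNF violation.
{Building, CourseID, Instructor, StudentID} has no BCNF violation.

{Building, CourseID, Instructor, StudentID}; {Building, Credits}; {CourseID, Credits}; {Credits, Office}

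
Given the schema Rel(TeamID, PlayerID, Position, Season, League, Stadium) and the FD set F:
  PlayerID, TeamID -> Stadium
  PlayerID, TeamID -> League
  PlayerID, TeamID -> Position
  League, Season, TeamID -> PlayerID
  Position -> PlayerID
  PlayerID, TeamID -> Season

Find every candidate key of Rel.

Attributes never on any right-hand side: {TeamID} — every candidate key must contain it.
{PlayerID, TeamID}⁺ = {League, PlayerID, Position, Season, Stadium, TeamID} — all of the relation — so {PlayerID, TeamID} is a candidate key.
{Position, TeamID}⁺ = {League, PlayerID, Position, Season, Stadium, TeamID} — all of the relation — so {Position, TeamID} is a candidate key.
{League, Season, TeamID}⁺ = {League, PlayerID, Position, Season, Stadium, TeamID} — all of the relation — so {League, Season, TeamID} is a candidate key.
Any other superkey properly contains one of these, so there are no further candidate keys.

{League, Season, TeamID}, {PlayerID, TeamID}, {Position, TeamID}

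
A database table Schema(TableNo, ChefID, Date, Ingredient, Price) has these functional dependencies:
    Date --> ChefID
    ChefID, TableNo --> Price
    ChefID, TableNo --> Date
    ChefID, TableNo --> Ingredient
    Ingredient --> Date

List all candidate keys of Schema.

{ChefID, TableNo}, {Date, TableNo}, {Ingredient, TableNo}

{TableNo} never appears on the right of any FD, so every key must include it.
{ChefID, TableNo} is a candidate key since {ChefID, TableNo}⁺ = {ChefID, Date, Ingredient, Price, TableNo} covers every attribute.
{Date, TableNo} is a candidate key since {Date, TableNo}⁺ = {ChefID, Date, Ingredient, Price, TableNo} covers every attribute.
{Ingredient, TableNo} is a candidate key since {Ingredient, TableNo}⁺ = {ChefID, Date, Ingredient, Price, TableNo} covers every attribute.
No proper subset of any of these is a key, and no other minimal superkey exists.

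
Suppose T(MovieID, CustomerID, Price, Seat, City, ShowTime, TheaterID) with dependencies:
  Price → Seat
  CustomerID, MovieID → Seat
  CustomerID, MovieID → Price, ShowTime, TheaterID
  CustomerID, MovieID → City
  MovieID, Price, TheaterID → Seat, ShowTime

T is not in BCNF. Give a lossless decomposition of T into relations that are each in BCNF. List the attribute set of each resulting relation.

Candidate key of the original relation: {CustomerID, MovieID}.
In {City, CustomerID, MovieID, Price, Seat, ShowTime, TheaterID}, {Price} is not a superkey ({Price}⁺ restricted to this set is {Price, Seat}), so split on Price → Seat into {Price, Seat} and {City, CustomerID, MovieID, Price, ShowTime, TheaterID}.
{Price, Seat}: every determinant is a superkey — BCNF.
In {City, CustomerID, MovieID, Price, ShowTime, TheaterID}, {MovieID, Price, TheaterID} is not a superkey ({MovieID, Price, TheaterID}⁺ restricted to this set is {MovieID, Price, ShowTime, TheaterID}), so split on MovieID, Price, TheaterID → ShowTime into {MovieID, Price, ShowTime, TheaterID} and {City, CustomerID, MovieID, Price, TheaterID}.
{MovieID, Price, ShowTime, TheaterID}: every determinant is a superkey — BCNF.
{City, CustomerID, MovieID, Price, TheaterID}: every determinant is a superkey — BCNF.

{City, CustomerID, MovieID, Price, TheaterID}; {MovieID, Price, ShowTime, TheaterID}; {Price, Seat}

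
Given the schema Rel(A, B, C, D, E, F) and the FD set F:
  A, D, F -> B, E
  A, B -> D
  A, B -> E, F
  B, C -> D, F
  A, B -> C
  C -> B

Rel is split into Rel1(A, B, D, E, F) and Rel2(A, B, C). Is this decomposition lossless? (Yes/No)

Yes

Common attributes: {A, B}; their closure is {A, B, C, D, E, F}.
Since Rel1 ⊆ {A, B, C, D, E, F}, the intersection is a superkey of Rel1; the decomposition is lossless.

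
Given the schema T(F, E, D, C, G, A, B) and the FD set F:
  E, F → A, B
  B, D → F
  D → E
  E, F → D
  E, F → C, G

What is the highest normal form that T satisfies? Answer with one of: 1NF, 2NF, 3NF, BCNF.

3NF

Candidate keys: {B, D}, {D, F}, {E, F}. Prime attributes: {B, D, E, F}.
For D → E we have {D}⁺ = {D, E}; {D} is not a superkey, so BCNF fails.
Since {E} ⊆ prime attributes and every other non-superkey FD also has a prime right side, the schema is in 3NF.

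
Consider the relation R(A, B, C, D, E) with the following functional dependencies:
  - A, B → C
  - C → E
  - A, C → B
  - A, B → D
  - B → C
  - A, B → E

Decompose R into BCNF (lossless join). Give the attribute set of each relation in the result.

{A, B, D}; {B, C}; {C, E}

Candidate keys of the original relation: {A, B}, {A, C}.
{A, B, C, D, E}: {C} determines {C, E} here but is not a superkey — split on C → E, giving {C, E} and {A, B, C, D}.
{C, E} has no BCNF violation.
{A, B, C, D}: {B} determines {B, C} here but is not a superkey — split on B → C, giving {B, C} and {A, B, D}.
{B, C} has no BCNF violation.
{A, B, D} has no BCNF violation.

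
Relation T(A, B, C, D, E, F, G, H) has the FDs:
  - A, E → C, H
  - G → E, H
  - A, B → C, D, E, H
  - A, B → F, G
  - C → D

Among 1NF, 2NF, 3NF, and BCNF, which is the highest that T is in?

2NF

Candidate key: {A, B}. Prime attributes: {A, B}.
A, E → C, H breaks BCNF: {A, E}⁺ = {A, C, D, E, H}, so {A, E} is not a superkey.
A, E → C, H determines the non-prime attributes {C, H} from a non-superkey — 3NF is violated.
No non-prime attribute depends on a proper subset of any candidate key, so 2NF holds.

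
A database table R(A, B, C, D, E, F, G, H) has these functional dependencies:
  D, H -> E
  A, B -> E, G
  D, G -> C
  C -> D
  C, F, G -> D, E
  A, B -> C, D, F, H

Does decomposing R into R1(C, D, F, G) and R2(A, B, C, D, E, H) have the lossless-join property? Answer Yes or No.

R1 ∩ R2 = {C, D}; its closure under F is {C, D}.
Neither R1 nor R2 is contained in that closure, so the decomposition is lossy.

No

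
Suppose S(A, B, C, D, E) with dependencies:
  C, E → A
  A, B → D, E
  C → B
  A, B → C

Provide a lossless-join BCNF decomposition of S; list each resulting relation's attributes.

Candidate keys of the original relation: {A, B}, {A, C}, {C, E}.
In {A, B, C, D, E}, {C} is not a superkey ({C}⁺ restricted to this set is {B, C}), so split on C → B into {B, C} and {A, C, D, E}.
{B, C} is in BCNF.
{A, C, D, E} is in BCNF.

{A, C, D, E}; {B, C}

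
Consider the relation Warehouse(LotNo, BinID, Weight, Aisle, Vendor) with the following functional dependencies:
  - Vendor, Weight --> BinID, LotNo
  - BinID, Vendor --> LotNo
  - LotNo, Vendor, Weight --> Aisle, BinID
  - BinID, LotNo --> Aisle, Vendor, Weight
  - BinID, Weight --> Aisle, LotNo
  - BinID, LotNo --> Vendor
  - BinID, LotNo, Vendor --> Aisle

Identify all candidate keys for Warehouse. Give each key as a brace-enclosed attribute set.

{BinID, LotNo}, {BinID, Vendor}, {BinID, Weight}, {Vendor, Weight}

Closure of {BinID, LotNo} is {Aisle, BinID, LotNo, Vendor, Weight}, the whole schema; {BinID, LotNo} is a candidate key.
Closure of {BinID, Vendor} is {Aisle, BinID, LotNo, Vendor, Weight}, the whole schema; {BinID, Vendor} is a candidate key.
Closure of {BinID, Weight} is {Aisle, BinID, LotNo, Vendor, Weight}, the whole schema; {BinID, Weight} is a candidate key.
Closure of {Vendor, Weight} is {Aisle, BinID, LotNo, Vendor, Weight}, the whole schema; {Vendor, Weight} is a candidate key.
No proper subset of any of these is a key, and no other minimal superkey exists.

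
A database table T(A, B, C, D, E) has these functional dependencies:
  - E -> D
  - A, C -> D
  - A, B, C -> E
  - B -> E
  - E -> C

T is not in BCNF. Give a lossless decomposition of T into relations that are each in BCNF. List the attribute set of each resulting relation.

{A, B}; {B, E}; {C, D, E}

Candidate key of the original relation: {A, B}.
{A, B, C, D, E}: {E} determines {C, D, E} here but is not a superkey — split on E -> C, D, giving {C, D, E} and {A, B, E}.
{C, D, E} has no BCNF violation.
{A, B, E}: {B} determines {B, E} here but is not a superkey — split on B -> E, giving {B, E} and {A, B}.
{B, E} has no BCNF violation.
{A, B} has no BCNF violation.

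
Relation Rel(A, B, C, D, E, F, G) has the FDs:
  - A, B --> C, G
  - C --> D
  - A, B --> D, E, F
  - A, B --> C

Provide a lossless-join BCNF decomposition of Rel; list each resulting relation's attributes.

Candidate key of the original relation: {A, B}.
In {A, B, C, D, E, F, G}, {C} is not a superkey ({C}⁺ restricted to this set is {C, D}), so split on C --> D into {C, D} and {A, B, C, E, F, G}.
{C, D} has no BCNF violation.
{A, B, C, E, F, G} has no BCNF violation.

{A, B, C, E, F, G}; {C, D}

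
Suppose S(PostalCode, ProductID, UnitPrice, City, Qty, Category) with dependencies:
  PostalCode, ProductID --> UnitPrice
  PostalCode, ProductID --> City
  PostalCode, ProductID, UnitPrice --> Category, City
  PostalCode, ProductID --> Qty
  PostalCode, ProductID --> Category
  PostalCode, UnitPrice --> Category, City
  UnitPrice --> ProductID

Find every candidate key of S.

{PostalCode, ProductID}, {PostalCode, UnitPrice}

Attributes never on any right-hand side: {PostalCode} — every candidate key must contain it.
{PostalCode, ProductID} is a candidate key since {PostalCode, ProductID}⁺ = {Category, City, PostalCode, ProductID, Qty, UnitPrice} covers every attribute.
{PostalCode, UnitPrice} is a candidate key since {PostalCode, UnitPrice}⁺ = {Category, City, PostalCode, ProductID, Qty, UnitPrice} covers every attribute.
Any other superkey properly contains one of these, so there are no further candidate keys.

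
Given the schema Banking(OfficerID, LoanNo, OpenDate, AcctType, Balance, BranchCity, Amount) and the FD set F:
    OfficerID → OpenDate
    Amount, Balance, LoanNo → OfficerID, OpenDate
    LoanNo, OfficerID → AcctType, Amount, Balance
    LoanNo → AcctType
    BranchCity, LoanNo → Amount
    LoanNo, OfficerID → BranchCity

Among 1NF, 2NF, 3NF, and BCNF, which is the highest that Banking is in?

Candidate keys: {Amount, Balance, LoanNo}, {Balance, BranchCity, LoanNo}, {LoanNo, OfficerID}. Prime attributes: {Amount, Balance, BranchCity, LoanNo, OfficerID}.
For OfficerID → OpenDate we have {OfficerID}⁺ = {OfficerID, OpenDate}; {OfficerID} is not a superkey, so BCNF fails.
OfficerID → OpenDate has non-prime {OpenDate} on the right and a non-superkey on the left, so 3NF fails.
The proper key subset {LoanNo} of {LoanNo, OfficerID} determines non-prime {AcctType}, so the relation is not even in 2NF.

1NF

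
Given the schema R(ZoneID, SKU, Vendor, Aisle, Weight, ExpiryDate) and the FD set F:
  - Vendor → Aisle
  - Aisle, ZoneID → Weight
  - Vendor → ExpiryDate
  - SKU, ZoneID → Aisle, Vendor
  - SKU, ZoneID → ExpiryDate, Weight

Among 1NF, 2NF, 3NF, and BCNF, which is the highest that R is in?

2NF

Candidate key: {SKU, ZoneID}. Prime attributes: {SKU, ZoneID}.
For Vendor → Aisle we have {Vendor}⁺ = {Aisle, ExpiryDate, Vendor}; {Vendor} is not a superkey, so BCNF fails.
Because {Aisle} is non-prime and the left side of Vendor → Aisle is not a superkey, the relation is not in 3NF.
No non-prime attribute depends on a proper subset of any candidate key, so 2NF holds.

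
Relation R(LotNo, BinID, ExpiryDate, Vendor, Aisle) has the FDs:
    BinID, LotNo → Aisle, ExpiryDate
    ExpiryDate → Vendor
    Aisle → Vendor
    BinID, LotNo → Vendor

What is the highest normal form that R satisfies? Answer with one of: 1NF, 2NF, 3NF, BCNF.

2NF

Candidate key: {BinID, LotNo}. Prime attributes: {BinID, LotNo}.
ExpiryDate → Vendor breaks BCNF: {ExpiryDate}⁺ = {ExpiryDate, Vendor}, so {ExpiryDate} is not a superkey.
ExpiryDate → Vendor has non-prime {Vendor} on the right and a non-superkey on the left, so 3NF fails.
No non-prime attribute depends on a proper subset of any candidate key, so 2NF holds.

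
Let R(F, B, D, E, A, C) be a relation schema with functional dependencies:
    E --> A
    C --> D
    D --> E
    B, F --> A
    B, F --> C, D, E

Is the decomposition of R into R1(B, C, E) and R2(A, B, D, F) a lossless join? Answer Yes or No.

No

The shared attributes are {B} and {B}⁺ = {B}.
Neither R1 nor R2 is contained in that closure, so the decomposition is lossy.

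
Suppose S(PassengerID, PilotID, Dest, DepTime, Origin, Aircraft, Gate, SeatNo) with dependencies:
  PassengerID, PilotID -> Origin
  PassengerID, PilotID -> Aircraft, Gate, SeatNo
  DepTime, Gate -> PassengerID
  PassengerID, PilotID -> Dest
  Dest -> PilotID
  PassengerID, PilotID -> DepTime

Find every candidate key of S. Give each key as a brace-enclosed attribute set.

{DepTime, Dest, Gate}, {DepTime, Gate, PilotID}, {Dest, PassengerID}, {PassengerID, PilotID}

{Dest, PassengerID}⁺ = {Aircraft, DepTime, Dest, Gate, Origin, PassengerID, PilotID, SeatNo}, which is every attribute, so {Dest, PassengerID} is a candidate key.
{PassengerID, PilotID}⁺ = {Aircraft, DepTime, Dest, Gate, Origin, PassengerID, PilotID, SeatNo}, which is every attribute, so {PassengerID, PilotID} is a candidate key.
{DepTime, Dest, Gate}⁺ = {Aircraft, DepTime, Dest, Gate, Origin, PassengerID, PilotID, SeatNo}, which is every attribute, so {DepTime, Dest, Gate} is a candidate key.
{DepTime, Gate, PilotID}⁺ = {Aircraft, DepTime, Dest, Gate, Origin, PassengerID, PilotID, SeatNo}, which is every attribute, so {DepTime, Gate, PilotID} is a candidate key.
Any other superkey properly contains one of these, so there are no further candidate keys.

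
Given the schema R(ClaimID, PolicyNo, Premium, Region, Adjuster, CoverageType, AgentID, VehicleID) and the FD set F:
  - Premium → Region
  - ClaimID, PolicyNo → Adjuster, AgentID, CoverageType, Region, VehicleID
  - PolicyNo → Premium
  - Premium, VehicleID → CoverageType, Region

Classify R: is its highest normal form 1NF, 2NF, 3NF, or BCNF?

1NF

Candidate key: {ClaimID, PolicyNo}. Prime attributes: {ClaimID, PolicyNo}.
Premium → Region breaks BCNF: {Premium}⁺ = {Premium, Region}, so {Premium} is not a superkey.
Premium → Region has non-prime {Region} on the right and a non-superkey on the left, so 3NF fails.
The proper key subset {PolicyNo} of {ClaimID, PolicyNo} determines non-prime {Premium, Region}, so the relation is not even in 2NF.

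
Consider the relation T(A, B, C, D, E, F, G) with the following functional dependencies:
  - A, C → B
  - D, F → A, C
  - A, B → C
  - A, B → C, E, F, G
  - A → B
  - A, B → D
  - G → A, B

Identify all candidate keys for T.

{A}, {D, F}, {G}

{A} is a candidate key since {A}⁺ = {A, B, C, D, E, F, G} covers every attribute.
{G} is a candidate key since {G}⁺ = {A, B, C, D, E, F, G} covers every attribute.
{D, F} is a candidate key since {D, F}⁺ = {A, B, C, D, E, F, G} covers every attribute.
Any other superkey properly contains one of these, so there are no further candidate keys.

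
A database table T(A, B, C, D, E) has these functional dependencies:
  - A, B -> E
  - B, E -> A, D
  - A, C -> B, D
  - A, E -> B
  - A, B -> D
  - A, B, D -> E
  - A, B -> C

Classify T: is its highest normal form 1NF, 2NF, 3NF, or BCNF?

Candidate keys: {A, B}, {A, C}, {A, E}, {B, E}. Prime attributes: {A, B, C, E}.
Each dependency's left side is a superkey — BCNF holds.

BCNF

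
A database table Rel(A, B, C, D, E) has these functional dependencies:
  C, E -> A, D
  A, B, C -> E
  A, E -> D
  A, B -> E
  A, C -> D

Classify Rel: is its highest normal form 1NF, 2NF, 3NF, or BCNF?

Candidate keys: {A, B, C}, {B, C, E}. Prime attributes: {A, B, C, E}.
For C, E -> A, D we have {C, E}⁺ = {A, C, D, E}; {C, E} is not a superkey, so BCNF fails.
C, E -> A, D determines the non-prime attribute {D} from a non-superkey — 3NF is violated.
Since {A, B} ⊂ {A, B, C} and {A, B}⁺ ⊇ {D} with {D} non-prime, there is a partial dependency; 2NF fails.

1NF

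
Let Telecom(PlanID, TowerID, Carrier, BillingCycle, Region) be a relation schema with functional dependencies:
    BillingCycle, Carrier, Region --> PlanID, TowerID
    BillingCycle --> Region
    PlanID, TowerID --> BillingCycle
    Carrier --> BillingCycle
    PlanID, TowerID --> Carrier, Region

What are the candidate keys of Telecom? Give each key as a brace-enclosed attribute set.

{Carrier}, {PlanID, TowerID}

{Carrier}⁺ = {BillingCycle, Carrier, PlanID, Region, TowerID} — all of the relation — so {Carrier} is a candidate key.
{PlanID, TowerID}⁺ = {BillingCycle, Carrier, PlanID, Region, TowerID} — all of the relation — so {PlanID, TowerID} is a candidate key.
No proper subset of any of these is a key, and no other minimal superkey exists.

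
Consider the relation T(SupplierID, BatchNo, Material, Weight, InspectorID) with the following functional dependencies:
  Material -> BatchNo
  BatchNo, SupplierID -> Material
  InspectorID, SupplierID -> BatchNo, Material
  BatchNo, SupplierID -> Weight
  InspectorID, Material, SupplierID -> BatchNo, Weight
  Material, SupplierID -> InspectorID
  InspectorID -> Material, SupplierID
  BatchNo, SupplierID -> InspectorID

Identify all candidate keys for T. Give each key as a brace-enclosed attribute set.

{BatchNo, SupplierID}, {InspectorID}, {Material, SupplierID}

Closure of {InspectorID} is {BatchNo, InspectorID, Material, SupplierID, Weight}, the whole schema; {InspectorID} is a candidate key.
Closure of {BatchNo, SupplierID} is {BatchNo, InspectorID, Material, SupplierID, Weight}, the whole schema; {BatchNo, SupplierID} is a candidate key.
Closure of {Material, SupplierID} is {BatchNo, InspectorID, Material, SupplierID, Weight}, the whole schema; {Material, SupplierID} is a candidate key.
These are minimal and exhaustive — every other superkey contains one of them.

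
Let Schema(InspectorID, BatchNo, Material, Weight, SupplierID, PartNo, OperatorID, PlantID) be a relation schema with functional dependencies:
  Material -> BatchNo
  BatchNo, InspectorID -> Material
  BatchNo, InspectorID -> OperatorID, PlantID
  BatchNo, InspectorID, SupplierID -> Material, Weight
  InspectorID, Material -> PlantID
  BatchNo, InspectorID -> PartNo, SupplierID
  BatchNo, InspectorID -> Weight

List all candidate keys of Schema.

Attributes never on any right-hand side: {InspectorID} — every candidate key must contain it.
Closure of {BatchNo, InspectorID} is {BatchNo, InspectorID, Material, OperatorID, PartNo, PlantID, SupplierID, Weight}, the whole schema; {BatchNo, InspectorID} is a candidate key.
Closure of {InspectorID, Material} is {BatchNo, InspectorID, Material, OperatorID, PartNo, PlantID, SupplierID, Weight}, the whole schema; {InspectorID, Material} is a candidate key.
No proper subset of any of these is a key, and no other minimal superkey exists.

{BatchNo, InspectorID}, {InspectorID, Material}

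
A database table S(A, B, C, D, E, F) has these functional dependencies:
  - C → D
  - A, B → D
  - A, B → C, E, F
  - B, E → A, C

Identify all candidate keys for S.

{A, B}, {B, E}

Attributes never on any right-hand side: {B} — every candidate key must contain it.
Closure of {A, B} is {A, B, C, D, E, F}, the whole schema; {A, B} is a candidate key.
Closure of {B, E} is {A, B, C, D, E, F}, the whole schema; {B, E} is a candidate key.
These are minimal and exhaustive — every other superkey contains one of them.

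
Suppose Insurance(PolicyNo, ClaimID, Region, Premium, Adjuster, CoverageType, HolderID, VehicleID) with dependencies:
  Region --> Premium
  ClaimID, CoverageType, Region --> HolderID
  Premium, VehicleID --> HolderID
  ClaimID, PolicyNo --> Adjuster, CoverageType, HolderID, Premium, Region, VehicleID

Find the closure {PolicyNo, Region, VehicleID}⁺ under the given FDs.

{HolderID, PolicyNo, Premium, Region, VehicleID}

Start with {PolicyNo, Region, VehicleID}.
Region --> Premium applies; add {Premium} → now {PolicyNo, Premium, Region, VehicleID}.
Premium, VehicleID --> HolderID applies; add {HolderID} → now {HolderID, PolicyNo, Premium, Region, VehicleID}.
No further FD applies.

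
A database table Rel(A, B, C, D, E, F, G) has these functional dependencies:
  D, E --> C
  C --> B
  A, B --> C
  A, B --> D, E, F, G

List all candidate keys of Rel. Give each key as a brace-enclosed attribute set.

{A, B}, {A, C}, {A, D, E}

No FD produces {A}, so it must be in every candidate key.
{A, B}⁺ = {A, B, C, D, E, F, G}, which is every attribute, so {A, B} is a candidate key.
{A, C}⁺ = {A, B, C, D, E, F, G}, which is every attribute, so {A, C} is a candidate key.
{A, D, E}⁺ = {A, B, C, D, E, F, G}, which is every attribute, so {A, D, E} is a candidate key.
These are minimal and exhaustive — every other superkey contains one of them.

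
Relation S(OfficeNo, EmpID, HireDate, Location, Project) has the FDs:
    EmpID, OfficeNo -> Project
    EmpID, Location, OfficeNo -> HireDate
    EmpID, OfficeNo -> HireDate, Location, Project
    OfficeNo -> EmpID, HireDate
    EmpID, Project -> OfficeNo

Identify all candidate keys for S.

{OfficeNo} is a candidate key since {OfficeNo}⁺ = {EmpID, HireDate, Location, OfficeNo, Project} covers every attribute.
{EmpID, Project} is a candidate key since {EmpID, Project}⁺ = {EmpID, HireDate, Location, OfficeNo, Project} covers every attribute.
Any other superkey properly contains one of these, so there are no further candidate keys.

{EmpID, Project}, {OfficeNo}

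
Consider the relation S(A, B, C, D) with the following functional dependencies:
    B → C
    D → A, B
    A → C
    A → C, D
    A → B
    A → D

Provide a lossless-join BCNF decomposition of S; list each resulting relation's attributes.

Candidate keys of the original relation: {A}, {D}.
Within {A, B, C, D}: {B}⁺ ∩ {A, B, C, D} = {B, C}, not the whole set, so B → C violates BCNF; decompose into {B, C} and {A, B, D}.
{B, C} has no BCNF violation.
{A, B, D} has no BCNF violation.

{A, B, D}; {B, C}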